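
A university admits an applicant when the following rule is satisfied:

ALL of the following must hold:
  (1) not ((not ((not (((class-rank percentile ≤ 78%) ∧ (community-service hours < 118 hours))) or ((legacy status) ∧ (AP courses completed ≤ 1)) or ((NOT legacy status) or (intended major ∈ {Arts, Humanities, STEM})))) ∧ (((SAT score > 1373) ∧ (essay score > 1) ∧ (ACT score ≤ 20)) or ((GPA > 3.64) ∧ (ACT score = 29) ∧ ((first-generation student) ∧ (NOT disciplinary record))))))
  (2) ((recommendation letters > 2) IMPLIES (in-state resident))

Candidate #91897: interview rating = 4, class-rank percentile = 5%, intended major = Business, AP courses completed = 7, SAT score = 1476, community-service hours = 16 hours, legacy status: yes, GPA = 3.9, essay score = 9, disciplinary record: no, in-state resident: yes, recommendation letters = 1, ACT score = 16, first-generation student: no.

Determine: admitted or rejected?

Atomic conditions:
  class-rank percentile ≤ 78%: 5 ≤ 78 is true
  community-service hours < 118 hours: 16 < 118 is true
  legacy status: yes → true
  AP courses completed ≤ 1: 7 ≤ 1 is false
  NOT legacy status: yes → false
  intended major ∈ {Arts, Humanities, STEM}: Business is not in the set → false
  SAT score > 1373: 1476 > 1373 is true
  essay score > 1: 9 > 1 is true
  ACT score ≤ 20: 16 ≤ 20 is true
  GPA > 3.64: 3.9 > 3.64 is true
  ACT score = 29: 16 == 29 is false
  first-generation student: no → false
  NOT disciplinary record: no → true
  recommendation letters > 2: 1 > 2 is false
  in-state resident: yes → true
Combine:
[1.1.1.1.1.1] true AND true = true
[1.1.1.1.1] NOT true = false
[1.1.1.1.2] true AND false = false
[1.1.1.1.3] false OR false = false
[1.1.1.1] false OR false OR false = false
[1.1.1] NOT false = true
[1.1.2.1] true AND true AND true = true
[1.1.2.2.3] false AND true = false
[1.1.2.2] true AND false AND false = false
[1.1.2] true OR false = true
[1.1] true AND true = true
[1] NOT true = false
[2] false → true (antecedent false ⇒ implication holds) = true
[root] false AND true = false
Overall: false → rejected

Rejected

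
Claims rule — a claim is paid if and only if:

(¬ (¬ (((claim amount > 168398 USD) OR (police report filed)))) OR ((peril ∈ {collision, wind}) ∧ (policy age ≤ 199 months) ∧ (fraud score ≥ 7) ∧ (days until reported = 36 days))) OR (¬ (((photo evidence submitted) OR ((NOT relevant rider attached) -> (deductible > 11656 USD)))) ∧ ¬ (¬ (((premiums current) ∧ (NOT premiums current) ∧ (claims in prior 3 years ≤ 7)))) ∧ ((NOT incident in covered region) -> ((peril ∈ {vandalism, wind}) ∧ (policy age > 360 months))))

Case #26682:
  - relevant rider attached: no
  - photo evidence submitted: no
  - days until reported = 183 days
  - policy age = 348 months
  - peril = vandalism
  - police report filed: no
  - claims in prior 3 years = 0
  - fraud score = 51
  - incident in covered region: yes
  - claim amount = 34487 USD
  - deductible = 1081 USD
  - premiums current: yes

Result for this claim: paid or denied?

Denied

Atomic conditions:
  claim amount > 168398 USD: 34487 > 168398 is false
  police report filed: no → false
  peril ∈ {collision, wind}: vandalism is not in the set → false
  policy age ≤ 199 months: 348 ≤ 199 is false
  fraud score ≥ 7: 51 ≥ 7 is true
  days until reported = 36 days: 183 == 36 is false
  photo evidence submitted: no → false
  NOT relevant rider attached: no → true
  deductible > 11656 USD: 1081 > 11656 is false
  premiums current: yes → true
  NOT premiums current: yes → false
  claims in prior 3 years ≤ 7: 0 ≤ 7 is true
  NOT incident in covered region: yes → false
  peril ∈ {vandalism, wind}: vandalism is in the set → true
  policy age > 360 months: 348 > 360 is false
Combine:
[1.1.1.1] false OR false = false
[1.1.1] NOT false = true
[1.1] NOT true = false
[1.2] false AND false AND true AND false = false
[1] false OR false = false
[2.1.1.2] true → false = false
[2.1.1] false OR false = false
[2.1] NOT false = true
[2.2.1.1] true AND false AND true = false
[2.2.1] NOT false = true
[2.2] NOT true = false
[2.3.2] true AND false = false
[2.3] false → false (antecedent false ⇒ implication holds) = true
[2] true AND false AND true = false
[root] false OR false = false
Overall: false → denied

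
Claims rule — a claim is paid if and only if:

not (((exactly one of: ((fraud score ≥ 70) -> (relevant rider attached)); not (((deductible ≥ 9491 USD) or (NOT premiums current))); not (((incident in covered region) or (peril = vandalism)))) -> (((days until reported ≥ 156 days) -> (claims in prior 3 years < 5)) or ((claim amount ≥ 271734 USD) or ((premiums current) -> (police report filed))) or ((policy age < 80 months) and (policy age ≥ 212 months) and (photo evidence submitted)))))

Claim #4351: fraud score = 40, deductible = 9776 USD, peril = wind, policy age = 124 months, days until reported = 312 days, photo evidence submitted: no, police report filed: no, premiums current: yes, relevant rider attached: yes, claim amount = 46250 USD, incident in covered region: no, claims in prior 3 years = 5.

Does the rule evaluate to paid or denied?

Atomic conditions:
  fraud score ≥ 70: 40 ≥ 70 is false
  relevant rider attached: yes → true
  deductible ≥ 9491 USD: 9776 ≥ 9491 is true
  NOT premiums current: yes → false
  incident in covered region: no → false
  peril = vandalism: wind == vandalism is false
  days until reported ≥ 156 days: 312 ≥ 156 is true
  claims in prior 3 years < 5: 5 < 5 is false
  claim amount ≥ 271734 USD: 46250 ≥ 271734 is false
  premiums current: yes → true
  police report filed: no → false
  policy age < 80 months: 124 < 80 is false
  policy age ≥ 212 months: 124 ≥ 212 is false
  photo evidence submitted: no → false
Combine:
[1.1.1] false → true (antecedent false ⇒ implication holds) = true
[1.1.2.1] true OR false = true
[1.1.2] NOT true = false
[1.1.3.1] false OR false = false
[1.1.3] NOT false = true
[1.1] exactly-one(true, false, true) = false
[1.2.1] true → false = false
[1.2.2.2] true → false = false
[1.2.2] false OR false = false
[1.2.3] false AND false AND false = false
[1.2] false OR false OR false = false
[1] false → false (antecedent false ⇒ implication holds) = true
[root] NOT true = false
Overall: false → denied

Denied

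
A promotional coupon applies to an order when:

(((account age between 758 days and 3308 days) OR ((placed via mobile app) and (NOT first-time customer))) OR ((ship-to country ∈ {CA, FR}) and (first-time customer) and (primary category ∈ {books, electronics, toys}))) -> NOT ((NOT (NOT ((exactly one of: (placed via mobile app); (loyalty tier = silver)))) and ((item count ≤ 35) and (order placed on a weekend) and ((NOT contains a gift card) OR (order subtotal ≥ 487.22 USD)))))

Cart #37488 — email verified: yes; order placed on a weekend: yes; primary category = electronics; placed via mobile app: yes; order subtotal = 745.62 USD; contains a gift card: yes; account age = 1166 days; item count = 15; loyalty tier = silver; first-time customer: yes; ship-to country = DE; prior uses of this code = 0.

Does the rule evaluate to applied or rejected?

Atomic conditions:
  account age between 758 days and 3308 days: 1166 in [758, 3308] is true
  placed via mobile app: yes → true
  NOT first-time customer: yes → false
  ship-to country ∈ {CA, FR}: DE is not in the set → false
  first-time customer: yes → true
  primary category ∈ {books, electronics, toys}: electronics is in the set → true
  loyalty tier = silver: silver == silver is true
  item count ≤ 35: 15 ≤ 35 is true
  order placed on a weekend: yes → true
  NOT contains a gift card: yes → false
  order subtotal ≥ 487.22 USD: 745.62 ≥ 487.22 is true
Combine:
[1.1.2] true AND false = false
[1.1] true OR false = true
[1.2] false AND true AND true = false
[1] true OR false = true
[2.1.1.1.1] exactly-one(true, true) = false
[2.1.1.1] NOT false = true
[2.1.1] NOT true = false
[2.1.2.3] false OR true = true
[2.1.2] true AND true AND true = true
[2.1] false AND true = false
[2] NOT false = true
[root] true → true = true
Overall: true → applied

Applied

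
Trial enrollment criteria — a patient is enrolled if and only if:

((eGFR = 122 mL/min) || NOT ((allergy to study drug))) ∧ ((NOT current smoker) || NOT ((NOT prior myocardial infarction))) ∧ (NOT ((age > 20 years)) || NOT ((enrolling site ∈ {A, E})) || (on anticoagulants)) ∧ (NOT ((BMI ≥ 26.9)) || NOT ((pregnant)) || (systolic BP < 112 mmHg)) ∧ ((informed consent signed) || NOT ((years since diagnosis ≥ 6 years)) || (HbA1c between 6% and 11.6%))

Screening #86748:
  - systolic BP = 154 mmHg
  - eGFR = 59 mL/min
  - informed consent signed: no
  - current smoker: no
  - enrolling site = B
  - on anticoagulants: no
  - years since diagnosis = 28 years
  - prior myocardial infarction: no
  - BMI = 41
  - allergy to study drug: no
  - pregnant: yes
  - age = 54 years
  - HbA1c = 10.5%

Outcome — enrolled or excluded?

Excluded

Atomic conditions:
  eGFR = 122 mL/min: 59 == 122 is false
  allergy to study drug: no → false
  NOT current smoker: no → true
  NOT prior myocardial infarction: no → true
  age > 20 years: 54 > 20 is true
  enrolling site ∈ {A, E}: B is not in the set → false
  on anticoagulants: no → false
  BMI ≥ 26.9: 41 ≥ 26.9 is true
  pregnant: yes → true
  systolic BP < 112 mmHg: 154 < 112 is false
  informed consent signed: no → false
  years since diagnosis ≥ 6 years: 28 ≥ 6 is true
  HbA1c between 6% and 11.6%: 10.5 in [6, 11.6] is true
Combine:
[1.2] NOT false = true
[1] false OR true = true
[2.2] NOT true = false
[2] true OR false = true
[3.1] NOT true = false
[3.2] NOT false = true
[3] false OR true OR false = true
[4.1] NOT true = false
[4.2] NOT true = false
[4] false OR false OR false = false
[5.2] NOT true = false
[5] false OR false OR true = true
[root] true AND true AND true AND false AND true = false
Overall: false → excluded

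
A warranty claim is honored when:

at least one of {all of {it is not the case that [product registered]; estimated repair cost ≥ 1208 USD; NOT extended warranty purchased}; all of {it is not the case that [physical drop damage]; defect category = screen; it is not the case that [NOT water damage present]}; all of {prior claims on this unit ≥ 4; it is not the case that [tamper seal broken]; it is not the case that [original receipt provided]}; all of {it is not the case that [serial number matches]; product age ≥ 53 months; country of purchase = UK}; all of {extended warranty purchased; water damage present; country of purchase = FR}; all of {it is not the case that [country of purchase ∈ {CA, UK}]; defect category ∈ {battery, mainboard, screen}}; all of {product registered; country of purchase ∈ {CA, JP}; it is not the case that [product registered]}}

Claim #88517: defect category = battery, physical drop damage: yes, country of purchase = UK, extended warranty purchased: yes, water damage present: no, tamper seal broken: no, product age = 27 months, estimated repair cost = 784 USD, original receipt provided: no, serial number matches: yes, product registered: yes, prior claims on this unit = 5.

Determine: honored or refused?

Honored

Atomic conditions:
  product registered: yes → true
  estimated repair cost ≥ 1208 USD: 784 ≥ 1208 is false
  NOT extended warranty purchased: yes → false
  physical drop damage: yes → true
  defect category = screen: battery == screen is false
  NOT water damage present: no → true
  prior claims on this unit ≥ 4: 5 ≥ 4 is true
  tamper seal broken: no → false
  original receipt provided: no → false
  serial number matches: yes → true
  product age ≥ 53 months: 27 ≥ 53 is false
  country of purchase = UK: UK == UK is true
  extended warranty purchased: yes → true
  water damage present: no → false
  country of purchase = FR: UK == FR is false
  country of purchase ∈ {CA, UK}: UK is in the set → true
  defect category ∈ {battery, mainboard, screen}: battery is in the set → true
  country of purchase ∈ {CA, JP}: UK is not in the set → false
Combine:
[1.1] NOT true = false
[1] false AND false AND false = false
[2.1] NOT true = false
[2.3] NOT true = false
[2] false AND false AND false = false
[3.2] NOT false = true
[3.3] NOT false = true
[3] true AND true AND true = true
[4.1] NOT true = false
[4] false AND false AND true = false
[5] true AND false AND false = false
[6.1] NOT true = false
[6] false AND true = false
[7.3] NOT true = false
[7] true AND false AND false = false
[root] false OR false OR true OR false OR false OR false OR false = true
Overall: true → honored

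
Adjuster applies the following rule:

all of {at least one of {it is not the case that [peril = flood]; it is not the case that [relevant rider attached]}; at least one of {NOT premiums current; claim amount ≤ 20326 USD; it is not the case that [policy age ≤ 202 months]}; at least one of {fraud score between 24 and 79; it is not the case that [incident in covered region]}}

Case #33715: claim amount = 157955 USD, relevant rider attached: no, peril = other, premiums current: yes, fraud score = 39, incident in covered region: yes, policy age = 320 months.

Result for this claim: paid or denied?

Paid

Atomic conditions:
  peril = flood: other == flood is false
  relevant rider attached: no → false
  NOT premiums current: yes → false
  claim amount ≤ 20326 USD: 157955 ≤ 20326 is false
  policy age ≤ 202 months: 320 ≤ 202 is false
  fraud score between 24 and 79: 39 in [24, 79] is true
  incident in covered region: yes → true
Combine:
[1.1] NOT false = true
[1.2] NOT false = true
[1] true OR true = true
[2.3] NOT false = true
[2] false OR false OR true = true
[3.2] NOT true = false
[3] true OR false = true
[root] true AND true AND true = true
Overall: true → paid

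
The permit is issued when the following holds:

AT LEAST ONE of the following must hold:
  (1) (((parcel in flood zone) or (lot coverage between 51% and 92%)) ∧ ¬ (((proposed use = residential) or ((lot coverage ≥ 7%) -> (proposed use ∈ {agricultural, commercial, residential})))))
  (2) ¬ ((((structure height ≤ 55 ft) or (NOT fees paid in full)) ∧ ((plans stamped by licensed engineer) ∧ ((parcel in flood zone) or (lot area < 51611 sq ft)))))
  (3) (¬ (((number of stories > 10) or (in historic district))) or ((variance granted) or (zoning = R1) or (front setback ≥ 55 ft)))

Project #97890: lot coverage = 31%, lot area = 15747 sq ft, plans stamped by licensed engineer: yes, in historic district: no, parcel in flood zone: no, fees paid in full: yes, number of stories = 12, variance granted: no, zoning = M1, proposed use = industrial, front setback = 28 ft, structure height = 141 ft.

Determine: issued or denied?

Atomic conditions:
  parcel in flood zone: no → false
  lot coverage between 51% and 92%: 31 in [51, 92] is false
  proposed use = residential: industrial == residential is false
  lot coverage ≥ 7%: 31 ≥ 7 is true
  proposed use ∈ {agricultural, commercial, residential}: industrial is not in the set → false
  structure height ≤ 55 ft: 141 ≤ 55 is false
  NOT fees paid in full: yes → false
  plans stamped by licensed engineer: yes → true
  lot area < 51611 sq ft: 15747 < 51611 is true
  number of stories > 10: 12 > 10 is true
  in historic district: no → false
  variance granted: no → false
  zoning = R1: M1 == R1 is false
  front setback ≥ 55 ft: 28 ≥ 55 is false
Combine:
[1.1] false OR false = false
[1.2.1.2] true → false = false
[1.2.1] false OR false = false
[1.2] NOT false = true
[1] false AND true = false
[2.1.1] false OR false = false
[2.1.2.2] false OR true = true
[2.1.2] true AND true = true
[2.1] false AND true = false
[2] NOT false = true
[3.1.1] true OR false = true
[3.1] NOT true = false
[3.2] false OR false OR false = false
[3] false OR false = false
[root] false OR true OR false = true
Overall: true → issued

Issued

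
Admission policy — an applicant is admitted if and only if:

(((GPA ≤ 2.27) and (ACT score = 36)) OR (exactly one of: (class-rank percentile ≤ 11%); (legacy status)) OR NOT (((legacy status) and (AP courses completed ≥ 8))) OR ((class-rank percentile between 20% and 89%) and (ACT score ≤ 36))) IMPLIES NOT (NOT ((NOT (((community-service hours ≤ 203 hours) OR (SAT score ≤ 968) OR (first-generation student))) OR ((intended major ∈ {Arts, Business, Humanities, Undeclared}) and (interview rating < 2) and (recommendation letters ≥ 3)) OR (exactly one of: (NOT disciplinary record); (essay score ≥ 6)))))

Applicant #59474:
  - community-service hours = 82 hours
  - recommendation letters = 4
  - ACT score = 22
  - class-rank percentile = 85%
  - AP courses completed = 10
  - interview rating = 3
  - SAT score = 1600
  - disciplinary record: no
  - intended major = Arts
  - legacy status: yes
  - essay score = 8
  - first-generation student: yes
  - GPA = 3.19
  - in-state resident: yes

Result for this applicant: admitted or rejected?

Atomic conditions:
  GPA ≤ 2.27: 3.19 ≤ 2.27 is false
  ACT score = 36: 22 == 36 is false
  class-rank percentile ≤ 11%: 85 ≤ 11 is false
  legacy status: yes → true
  AP courses completed ≥ 8: 10 ≥ 8 is true
  class-rank percentile between 20% and 89%: 85 in [20, 89] is true
  ACT score ≤ 36: 22 ≤ 36 is true
  community-service hours ≤ 203 hours: 82 ≤ 203 is true
  SAT score ≤ 968: 1600 ≤ 968 is false
  first-generation student: yes → true
  intended major ∈ {Arts, Business, Humanities, Undeclared}: Arts is in the set → true
  interview rating < 2: 3 < 2 is false
  recommendation letters ≥ 3: 4 ≥ 3 is true
  NOT disciplinary record: no → true
  essay score ≥ 6: 8 ≥ 6 is true
Combine:
[1.1] false AND false = false
[1.2] exactly-one(false, true) = true
[1.3.1] true AND true = true
[1.3] NOT true = false
[1.4] true AND true = true
[1] false OR true OR false OR true = true
[2.1.1.1.1] true OR false OR true = true
[2.1.1.1] NOT true = false
[2.1.1.2] true AND false AND true = false
[2.1.1.3] exactly-one(true, true) = false
[2.1.1] false OR false OR false = false
[2.1] NOT false = true
[2] NOT true = false
[root] true → false = false
Overall: false → rejected

Rejected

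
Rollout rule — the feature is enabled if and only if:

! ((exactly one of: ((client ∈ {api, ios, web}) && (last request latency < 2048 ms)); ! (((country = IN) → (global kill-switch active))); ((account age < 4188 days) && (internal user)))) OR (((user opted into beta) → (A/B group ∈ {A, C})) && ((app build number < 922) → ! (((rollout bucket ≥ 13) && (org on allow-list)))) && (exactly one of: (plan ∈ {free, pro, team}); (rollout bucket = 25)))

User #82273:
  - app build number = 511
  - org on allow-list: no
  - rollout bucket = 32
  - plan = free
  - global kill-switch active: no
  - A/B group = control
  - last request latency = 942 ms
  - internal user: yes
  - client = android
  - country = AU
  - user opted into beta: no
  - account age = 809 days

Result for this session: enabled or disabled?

Enabled

Atomic conditions:
  client ∈ {api, ios, web}: android is not in the set → false
  last request latency < 2048 ms: 942 < 2048 is true
  country = IN: AU == IN is false
  global kill-switch active: no → false
  account age < 4188 days: 809 < 4188 is true
  internal user: yes → true
  user opted into beta: no → false
  A/B group ∈ {A, C}: control is not in the set → false
  app build number < 922: 511 < 922 is true
  rollout bucket ≥ 13: 32 ≥ 13 is true
  org on allow-list: no → false
  plan ∈ {free, pro, team}: free is in the set → true
  rollout bucket = 25: 32 == 25 is false
Combine:
[1.1.1] false AND true = false
[1.1.2.1] false → false (antecedent false ⇒ implication holds) = true
[1.1.2] NOT true = false
[1.1.3] true AND true = true
[1.1] exactly-one(false, false, true) = true
[1] NOT true = false
[2.1] false → false (antecedent false ⇒ implication holds) = true
[2.2.2.1] true AND false = false
[2.2.2] NOT false = true
[2.2] true → true = true
[2.3] exactly-one(true, false) = true
[2] true AND true AND true = true
[root] false OR true = true
Overall: true → enabled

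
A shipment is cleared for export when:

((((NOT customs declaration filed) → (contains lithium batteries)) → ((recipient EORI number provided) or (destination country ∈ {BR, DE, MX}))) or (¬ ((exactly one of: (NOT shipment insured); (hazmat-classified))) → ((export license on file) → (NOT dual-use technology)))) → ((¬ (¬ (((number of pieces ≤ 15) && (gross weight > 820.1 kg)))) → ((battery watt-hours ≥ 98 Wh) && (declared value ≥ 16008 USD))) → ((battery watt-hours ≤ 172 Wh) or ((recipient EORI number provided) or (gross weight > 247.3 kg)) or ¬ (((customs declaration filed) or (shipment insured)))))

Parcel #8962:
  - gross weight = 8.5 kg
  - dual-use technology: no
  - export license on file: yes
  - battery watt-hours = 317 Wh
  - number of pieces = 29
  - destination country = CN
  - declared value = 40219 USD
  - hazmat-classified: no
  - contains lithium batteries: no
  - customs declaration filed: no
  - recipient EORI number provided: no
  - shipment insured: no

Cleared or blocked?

Cleared

Atomic conditions:
  NOT customs declaration filed: no → true
  contains lithium batteries: no → false
  recipient EORI number provided: no → false
  destination country ∈ {BR, DE, MX}: CN is not in the set → false
  NOT shipment insured: no → true
  hazmat-classified: no → false
  export license on file: yes → true
  NOT dual-use technology: no → true
  number of pieces ≤ 15: 29 ≤ 15 is false
  gross weight > 820.1 kg: 8.5 > 820.1 is false
  battery watt-hours ≥ 98 Wh: 317 ≥ 98 is true
  declared value ≥ 16008 USD: 40219 ≥ 16008 is true
  battery watt-hours ≤ 172 Wh: 317 ≤ 172 is false
  gross weight > 247.3 kg: 8.5 > 247.3 is false
  customs declaration filed: no → false
  shipment insured: no → false
Combine:
[1.1.1] true → false = false
[1.1.2] false OR false = false
[1.1] false → false (antecedent false ⇒ implication holds) = true
[1.2.1.1] exactly-one(true, false) = true
[1.2.1] NOT true = false
[1.2.2] true → true = true
[1.2] false → true (antecedent false ⇒ implication holds) = true
[1] true OR true = true
[2.1.1.1.1] false AND false = false
[2.1.1.1] NOT false = true
[2.1.1] NOT true = false
[2.1.2] true AND true = true
[2.1] false → true (antecedent false ⇒ implication holds) = true
[2.2.2] false OR false = false
[2.2.3.1] false OR false = false
[2.2.3] NOT false = true
[2.2] false OR false OR true = true
[2] true → true = true
[root] true → true = true
Overall: true → cleared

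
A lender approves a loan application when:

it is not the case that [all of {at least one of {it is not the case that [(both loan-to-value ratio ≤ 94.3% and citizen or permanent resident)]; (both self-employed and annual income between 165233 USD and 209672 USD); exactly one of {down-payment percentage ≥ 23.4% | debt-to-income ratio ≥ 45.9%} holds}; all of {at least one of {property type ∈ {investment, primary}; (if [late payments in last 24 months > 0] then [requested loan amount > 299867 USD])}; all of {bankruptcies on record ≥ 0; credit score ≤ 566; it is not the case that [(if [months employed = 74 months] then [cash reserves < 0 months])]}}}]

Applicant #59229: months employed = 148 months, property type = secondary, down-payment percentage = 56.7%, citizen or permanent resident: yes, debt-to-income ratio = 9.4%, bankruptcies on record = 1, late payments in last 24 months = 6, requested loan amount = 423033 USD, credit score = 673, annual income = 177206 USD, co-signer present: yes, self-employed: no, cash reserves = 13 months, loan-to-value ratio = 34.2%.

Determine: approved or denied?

Atomic conditions:
  loan-to-value ratio ≤ 94.3%: 34.2 ≤ 94.3 is true
  citizen or permanent resident: yes → true
  self-employed: no → false
  annual income between 165233 USD and 209672 USD: 177206 in [165233, 209672] is true
  down-payment percentage ≥ 23.4%: 56.7 ≥ 23.4 is true
  debt-to-income ratio ≥ 45.9%: 9.4 ≥ 45.9 is false
  property type ∈ {investment, primary}: secondary is not in the set → false
  late payments in last 24 months > 0: 6 > 0 is true
  requested loan amount > 299867 USD: 423033 > 299867 is true
  bankruptcies on record ≥ 0: 1 ≥ 0 is true
  credit score ≤ 566: 673 ≤ 566 is false
  months employed = 74 months: 148 == 74 is false
  cash reserves < 0 months: 13 < 0 is false
Combine:
[1.1.1.1] true AND true = true
[1.1.1] NOT true = false
[1.1.2] false AND true = false
[1.1.3] exactly-one(true, false) = true
[1.1] false OR false OR true = true
[1.2.1.2] true → true = true
[1.2.1] false OR true = true
[1.2.2.3.1] false → false (antecedent false ⇒ implication holds) = true
[1.2.2.3] NOT true = false
[1.2.2] true AND false AND false = false
[1.2] true AND false = false
[1] true AND false = false
[root] NOT false = true
Overall: true → approved

Approved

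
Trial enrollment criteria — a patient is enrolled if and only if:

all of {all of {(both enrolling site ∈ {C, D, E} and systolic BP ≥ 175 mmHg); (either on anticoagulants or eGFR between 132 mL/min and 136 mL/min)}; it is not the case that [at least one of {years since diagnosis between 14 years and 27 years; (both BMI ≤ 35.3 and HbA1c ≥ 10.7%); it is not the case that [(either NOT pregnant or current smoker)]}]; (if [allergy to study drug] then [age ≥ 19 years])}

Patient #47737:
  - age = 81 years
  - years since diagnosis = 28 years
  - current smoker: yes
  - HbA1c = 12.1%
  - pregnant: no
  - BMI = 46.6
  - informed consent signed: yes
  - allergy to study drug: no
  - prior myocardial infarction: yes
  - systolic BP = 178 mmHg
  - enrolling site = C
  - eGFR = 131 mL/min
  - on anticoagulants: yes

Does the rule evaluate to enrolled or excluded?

Enrolled

Atomic conditions:
  enrolling site ∈ {C, D, E}: C is in the set → true
  systolic BP ≥ 175 mmHg: 178 ≥ 175 is true
  on anticoagulants: yes → true
  eGFR between 132 mL/min and 136 mL/min: 131 in [132, 136] is false
  years since diagnosis between 14 years and 27 years: 28 in [14, 27] is false
  BMI ≤ 35.3: 46.6 ≤ 35.3 is false
  HbA1c ≥ 10.7%: 12.1 ≥ 10.7 is true
  NOT pregnant: no → true
  current smoker: yes → true
  allergy to study drug: no → false
  age ≥ 19 years: 81 ≥ 19 is true
Combine:
[1.1] true AND true = true
[1.2] true OR false = true
[1] true AND true = true
[2.1.2] false AND true = false
[2.1.3.1] true OR true = true
[2.1.3] NOT true = false
[2.1] false OR false OR false = false
[2] NOT false = true
[3] false → true (antecedent false ⇒ implication holds) = true
[root] true AND true AND true = true
Overall: true → enrolled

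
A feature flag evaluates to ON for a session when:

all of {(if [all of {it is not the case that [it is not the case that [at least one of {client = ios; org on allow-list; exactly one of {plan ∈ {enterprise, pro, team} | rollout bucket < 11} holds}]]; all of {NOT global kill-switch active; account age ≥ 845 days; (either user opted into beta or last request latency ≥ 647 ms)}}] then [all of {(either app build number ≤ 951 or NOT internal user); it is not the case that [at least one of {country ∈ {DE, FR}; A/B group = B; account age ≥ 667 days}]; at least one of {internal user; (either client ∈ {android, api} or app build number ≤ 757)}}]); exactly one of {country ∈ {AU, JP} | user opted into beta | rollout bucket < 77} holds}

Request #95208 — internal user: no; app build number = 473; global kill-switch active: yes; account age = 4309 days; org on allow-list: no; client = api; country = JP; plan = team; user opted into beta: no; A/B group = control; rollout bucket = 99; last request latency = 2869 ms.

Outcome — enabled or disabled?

Enabled

Atomic conditions:
  client = ios: api == ios is false
  org on allow-list: no → false
  plan ∈ {enterprise, pro, team}: team is in the set → true
  rollout bucket < 11: 99 < 11 is false
  NOT global kill-switch active: yes → false
  account age ≥ 845 days: 4309 ≥ 845 is true
  user opted into beta: no → false
  last request latency ≥ 647 ms: 2869 ≥ 647 is true
  app build number ≤ 951: 473 ≤ 951 is true
  NOT internal user: no → true
  country ∈ {DE, FR}: JP is not in the set → false
  A/B group = B: control == B is false
  account age ≥ 667 days: 4309 ≥ 667 is true
  internal user: no → false
  client ∈ {android, api}: api is in the set → true
  app build number ≤ 757: 473 ≤ 757 is true
  country ∈ {AU, JP}: JP is in the set → true
  rollout bucket < 77: 99 < 77 is false
Combine:
[1.1.1.1.1.3] exactly-one(true, false) = true
[1.1.1.1.1] false OR false OR true = true
[1.1.1.1] NOT true = false
[1.1.1] NOT false = true
[1.1.2.3] false OR true = true
[1.1.2] false AND true AND true = false
[1.1] true AND false = false
[1.2.1] true OR true = true
[1.2.2.1] false OR false OR true = true
[1.2.2] NOT true = false
[1.2.3.2] true OR true = true
[1.2.3] false OR true = true
[1.2] true AND false AND true = false
[1] false → false (antecedent false ⇒ implication holds) = true
[2] exactly-one(true, false, false) = true
[root] true AND true = true
Overall: true → enabled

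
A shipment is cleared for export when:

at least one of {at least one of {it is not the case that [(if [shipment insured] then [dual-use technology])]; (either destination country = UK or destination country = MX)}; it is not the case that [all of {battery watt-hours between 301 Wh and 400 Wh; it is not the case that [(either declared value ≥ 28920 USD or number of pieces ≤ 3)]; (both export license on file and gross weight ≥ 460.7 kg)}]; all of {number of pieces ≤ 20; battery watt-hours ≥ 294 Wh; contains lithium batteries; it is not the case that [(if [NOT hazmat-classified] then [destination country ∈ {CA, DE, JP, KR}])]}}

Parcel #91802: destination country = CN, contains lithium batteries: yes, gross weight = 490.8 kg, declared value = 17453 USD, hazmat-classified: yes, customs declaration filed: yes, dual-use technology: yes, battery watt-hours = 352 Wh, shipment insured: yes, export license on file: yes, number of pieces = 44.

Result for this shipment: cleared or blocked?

Blocked

Atomic conditions:
  shipment insured: yes → true
  dual-use technology: yes → true
  destination country = UK: CN == UK is false
  destination country = MX: CN == MX is false
  battery watt-hours between 301 Wh and 400 Wh: 352 in [301, 400] is true
  declared value ≥ 28920 USD: 17453 ≥ 28920 is false
  number of pieces ≤ 3: 44 ≤ 3 is false
  export license on file: yes → true
  gross weight ≥ 460.7 kg: 490.8 ≥ 460.7 is true
  number of pieces ≤ 20: 44 ≤ 20 is false
  battery watt-hours ≥ 294 Wh: 352 ≥ 294 is true
  contains lithium batteries: yes → true
  NOT hazmat-classified: yes → false
  destination country ∈ {CA, DE, JP, KR}: CN is not in the set → false
Combine:
[1.1.1] true → true = true
[1.1] NOT true = false
[1.2] false OR false = false
[1] false OR false = false
[2.1.2.1] false OR false = false
[2.1.2] NOT false = true
[2.1.3] true AND true = true
[2.1] true AND true AND true = true
[2] NOT true = false
[3.4.1] false → false (antecedent false ⇒ implication holds) = true
[3.4] NOT true = false
[3] false AND true AND true AND false = false
[root] false OR false OR false = false
Overall: false → blocked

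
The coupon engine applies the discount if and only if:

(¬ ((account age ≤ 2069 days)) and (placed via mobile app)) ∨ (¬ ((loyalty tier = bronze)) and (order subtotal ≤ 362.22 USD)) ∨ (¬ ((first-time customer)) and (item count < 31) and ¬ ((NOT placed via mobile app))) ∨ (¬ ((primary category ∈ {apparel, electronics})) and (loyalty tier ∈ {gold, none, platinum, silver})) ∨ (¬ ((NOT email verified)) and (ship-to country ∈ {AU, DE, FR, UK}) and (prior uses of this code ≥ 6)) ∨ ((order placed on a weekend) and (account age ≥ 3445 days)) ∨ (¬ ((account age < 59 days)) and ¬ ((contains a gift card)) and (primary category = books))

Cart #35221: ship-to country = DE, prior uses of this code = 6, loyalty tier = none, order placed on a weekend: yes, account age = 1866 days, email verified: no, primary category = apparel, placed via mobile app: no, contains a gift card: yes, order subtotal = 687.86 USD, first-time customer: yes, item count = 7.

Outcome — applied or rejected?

Rejected

Atomic conditions:
  account age ≤ 2069 days: 1866 ≤ 2069 is true
  placed via mobile app: no → false
  loyalty tier = bronze: none == bronze is false
  order subtotal ≤ 362.22 USD: 687.86 ≤ 362.22 is false
  first-time customer: yes → true
  item count < 31: 7 < 31 is true
  NOT placed via mobile app: no → true
  primary category ∈ {apparel, electronics}: apparel is in the set → true
  loyalty tier ∈ {gold, none, platinum, silver}: none is in the set → true
  NOT email verified: no → true
  ship-to country ∈ {AU, DE, FR, UK}: DE is in the set → true
  prior uses of this code ≥ 6: 6 ≥ 6 is true
  order placed on a weekend: yes → true
  account age ≥ 3445 days: 1866 ≥ 3445 is false
  account age < 59 days: 1866 < 59 is false
  contains a gift card: yes → true
  primary category = books: apparel == books is false
Combine:
[1.1] NOT true = false
[1] false AND false = false
[2.1] NOT false = true
[2] true AND false = false
[3.1] NOT true = false
[3.3] NOT true = false
[3] false AND true AND false = false
[4.1] NOT true = false
[4] false AND true = false
[5.1] NOT true = false
[5] false AND true AND true = false
[6] true AND false = false
[7.1] NOT false = true
[7.2] NOT true = false
[7] true AND false AND false = false
[root] false OR false OR false OR false OR false OR false OR false = false
Overall: false → rejected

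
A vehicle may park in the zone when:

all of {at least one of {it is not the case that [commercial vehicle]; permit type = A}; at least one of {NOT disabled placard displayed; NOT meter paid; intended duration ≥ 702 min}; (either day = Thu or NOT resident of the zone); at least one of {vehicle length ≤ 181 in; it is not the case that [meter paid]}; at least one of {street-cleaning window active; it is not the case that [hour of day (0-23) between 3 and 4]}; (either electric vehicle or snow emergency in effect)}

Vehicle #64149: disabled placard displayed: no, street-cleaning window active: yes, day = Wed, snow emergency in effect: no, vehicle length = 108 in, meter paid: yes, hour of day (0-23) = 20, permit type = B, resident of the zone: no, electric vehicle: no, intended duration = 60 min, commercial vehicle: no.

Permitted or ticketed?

Atomic conditions:
  commercial vehicle: no → false
  permit type = A: B == A is false
  NOT disabled placard displayed: no → true
  NOT meter paid: yes → false
  intended duration ≥ 702 min: 60 ≥ 702 is false
  day = Thu: Wed == Thu is false
  NOT resident of the zone: no → true
  vehicle length ≤ 181 in: 108 ≤ 181 is true
  meter paid: yes → true
  street-cleaning window active: yes → true
  hour of day (0-23) between 3 and 4: 20 in [3, 4] is false
  electric vehicle: no → false
  snow emergency in effect: no → false
Combine:
[1.1] NOT false = true
[1] true OR false = true
[2] true OR false OR false = true
[3] false OR true = true
[4.2] NOT true = false
[4] true OR false = true
[5.2] NOT false = true
[5] true OR true = true
[6] false OR false = false
[root] true AND true AND true AND true AND true AND false = false
Overall: false → ticketed

Ticketed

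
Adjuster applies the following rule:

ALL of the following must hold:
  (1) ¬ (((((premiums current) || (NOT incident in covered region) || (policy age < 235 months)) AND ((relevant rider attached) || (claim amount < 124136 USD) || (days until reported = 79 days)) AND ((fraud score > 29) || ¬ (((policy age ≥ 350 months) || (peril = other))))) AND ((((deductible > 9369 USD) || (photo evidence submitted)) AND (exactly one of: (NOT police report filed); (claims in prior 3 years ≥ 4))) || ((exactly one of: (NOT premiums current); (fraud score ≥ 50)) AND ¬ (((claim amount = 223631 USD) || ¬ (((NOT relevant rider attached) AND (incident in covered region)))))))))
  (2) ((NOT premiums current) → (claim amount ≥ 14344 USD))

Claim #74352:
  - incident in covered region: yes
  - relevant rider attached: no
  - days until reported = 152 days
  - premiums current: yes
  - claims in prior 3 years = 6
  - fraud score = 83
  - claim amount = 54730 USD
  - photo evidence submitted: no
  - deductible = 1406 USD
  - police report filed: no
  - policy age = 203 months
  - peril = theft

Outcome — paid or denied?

Denied

Atomic conditions:
  premiums current: yes → true
  NOT incident in covered region: yes → false
  policy age < 235 months: 203 < 235 is true
  relevant rider attached: no → false
  claim amount < 124136 USD: 54730 < 124136 is true
  days until reported = 79 days: 152 == 79 is false
  fraud score > 29: 83 > 29 is true
  policy age ≥ 350 months: 203 ≥ 350 is false
  peril = other: theft == other is false
  deductible > 9369 USD: 1406 > 9369 is false
  photo evidence submitted: no → false
  NOT police report filed: no → true
  claims in prior 3 years ≥ 4: 6 ≥ 4 is true
  NOT premiums current: yes → false
  fraud score ≥ 50: 83 ≥ 50 is true
  claim amount = 223631 USD: 54730 == 223631 is false
  NOT relevant rider attached: no → true
  incident in covered region: yes → true
  claim amount ≥ 14344 USD: 54730 ≥ 14344 is true
Combine:
[1.1.1.1] true OR false OR true = true
[1.1.1.2] false OR true OR false = true
[1.1.1.3.2.1] false OR false = false
[1.1.1.3.2] NOT false = true
[1.1.1.3] true OR true = true
[1.1.1] true AND true AND true = true
[1.1.2.1.1] false OR false = false
[1.1.2.1.2] exactly-one(true, true) = false
[1.1.2.1] false AND false = false
[1.1.2.2.1] exactly-one(false, true) = true
[1.1.2.2.2.1.2.1] true AND true = true
[1.1.2.2.2.1.2] NOT true = false
[1.1.2.2.2.1] false OR false = false
[1.1.2.2.2] NOT false = true
[1.1.2.2] true AND true = true
[1.1.2] false OR true = true
[1.1] true AND true = true
[1] NOT true = false
[2] false → true (antecedent false ⇒ implication holds) = true
[root] false AND true = false
Overall: false → denied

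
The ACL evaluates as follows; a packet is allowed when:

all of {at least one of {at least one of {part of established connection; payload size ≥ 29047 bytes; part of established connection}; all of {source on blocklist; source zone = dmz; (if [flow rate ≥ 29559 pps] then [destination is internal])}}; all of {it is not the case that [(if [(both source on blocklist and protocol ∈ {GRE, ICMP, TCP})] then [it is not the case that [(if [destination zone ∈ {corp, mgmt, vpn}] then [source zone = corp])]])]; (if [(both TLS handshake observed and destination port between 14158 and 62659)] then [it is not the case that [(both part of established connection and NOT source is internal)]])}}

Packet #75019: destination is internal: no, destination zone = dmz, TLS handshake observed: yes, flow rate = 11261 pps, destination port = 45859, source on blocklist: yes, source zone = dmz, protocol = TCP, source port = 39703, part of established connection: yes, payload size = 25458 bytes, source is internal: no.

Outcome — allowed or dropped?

Dropped

Atomic conditions:
  part of established connection: yes → true
  payload size ≥ 29047 bytes: 25458 ≥ 29047 is false
  source on blocklist: yes → true
  source zone = dmz: dmz == dmz is true
  flow rate ≥ 29559 pps: 11261 ≥ 29559 is false
  destination is internal: no → false
  protocol ∈ {GRE, ICMP, TCP}: TCP is in the set → true
  destination zone ∈ {corp, mgmt, vpn}: dmz is not in the set → false
  source zone = corp: dmz == corp is false
  TLS handshake observed: yes → true
  destination port between 14158 and 62659: 45859 in [14158, 62659] is true
  NOT source is internal: no → true
Combine:
[1.1] true OR false OR true = true
[1.2.3] false → false (antecedent false ⇒ implication holds) = true
[1.2] true AND true AND true = true
[1] true OR true = true
[2.1.1.1] true AND true = true
[2.1.1.2.1] false → false (antecedent false ⇒ implication holds) = true
[2.1.1.2] NOT true = false
[2.1.1] true → false = false
[2.1] NOT false = true
[2.2.1] true AND true = true
[2.2.2.1] true AND true = true
[2.2.2] NOT true = false
[2.2] true → false = false
[2] true AND false = false
[root] true AND false = false
Overall: false → dropped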